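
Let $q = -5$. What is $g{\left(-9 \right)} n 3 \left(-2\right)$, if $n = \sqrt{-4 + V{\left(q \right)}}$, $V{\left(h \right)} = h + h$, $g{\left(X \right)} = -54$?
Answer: $324 i \sqrt{14} \approx 1212.3 i$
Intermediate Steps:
$V{\left(h \right)} = 2 h$
$n = i \sqrt{14}$ ($n = \sqrt{-4 + 2 \left(-5\right)} = \sqrt{-4 - 10} = \sqrt{-14} = i \sqrt{14} \approx 3.7417 i$)
$g{\left(-9 \right)} n 3 \left(-2\right) = - 54 i \sqrt{14} \cdot 3 \left(-2\right) = - 54 \cdot 3 i \sqrt{14} \left(-2\right) = - 54 \left(- 6 i \sqrt{14}\right) = 324 i \sqrt{14}$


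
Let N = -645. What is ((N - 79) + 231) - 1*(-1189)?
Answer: 696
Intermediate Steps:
((N - 79) + 231) - 1*(-1189) = ((-645 - 79) + 231) - 1*(-1189) = (-724 + 231) + 1189 = -493 + 1189 = 696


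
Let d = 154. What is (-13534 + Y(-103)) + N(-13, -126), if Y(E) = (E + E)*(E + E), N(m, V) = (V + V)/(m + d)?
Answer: 1358310/47 ≈ 28900.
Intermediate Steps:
N(m, V) = 2*V/(154 + m) (N(m, V) = (V + V)/(m + 154) = (2*V)/(154 + m) = 2*V/(154 + m))
Y(E) = 4*E**2 (Y(E) = (2*E)*(2*E) = 4*E**2)
(-13534 + Y(-103)) + N(-13, -126) = (-13534 + 4*(-103)**2) + 2*(-126)/(154 - 13) = (-13534 + 4*10609) + 2*(-126)/141 = (-13534 + 42436) + 2*(-126)*(1/141) = 28902 - 84/47 = 1358310/47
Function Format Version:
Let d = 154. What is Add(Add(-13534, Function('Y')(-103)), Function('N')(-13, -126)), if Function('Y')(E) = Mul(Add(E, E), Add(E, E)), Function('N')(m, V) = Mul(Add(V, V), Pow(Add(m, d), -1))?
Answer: Rational(1358310, 47) ≈ 28900.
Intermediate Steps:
Function('N')(m, V) = Mul(2, V, Pow(Add(154, m), -1)) (Function('N')(m, V) = Mul(Add(V, V), Pow(Add(m, 154), -1)) = Mul(Mul(2, V), Pow(Add(154, m), -1)) = Mul(2, V, Pow(Add(154, m), -1)))
Function('Y')(E) = Mul(4, Pow(E, 2)) (Function('Y')(E) = Mul(Mul(2, E), Mul(2, E)) = Mul(4, Pow(E, 2)))
Add(Add(-13534, Function('Y')(-103)), Function('N')(-13, -126)) = Add(Add(-13534, Mul(4, Pow(-103, 2))), Mul(2, -126, Pow(Add(154, -13), -1))) = Add(Add(-13534, Mul(4, 10609)), Mul(2, -126, Pow(141, -1))) = Add(Add(-13534, 42436), Mul(2, -126, Rational(1, 141))) = Add(28902, Rational(-84, 47)) = Rational(1358310, 47)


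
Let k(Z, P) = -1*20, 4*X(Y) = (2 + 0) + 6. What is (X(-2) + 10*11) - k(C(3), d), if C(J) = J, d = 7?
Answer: 132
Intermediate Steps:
X(Y) = 2 (X(Y) = ((2 + 0) + 6)/4 = (2 + 6)/4 = (¼)*8 = 2)
k(Z, P) = -20
(X(-2) + 10*11) - k(C(3), d) = (2 + 10*11) - 1*(-20) = (2 + 110) + 20 = 112 + 20 = 132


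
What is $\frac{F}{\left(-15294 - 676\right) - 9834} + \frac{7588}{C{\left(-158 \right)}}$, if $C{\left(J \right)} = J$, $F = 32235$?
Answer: $- \frac{100446941}{2038516} \approx -49.275$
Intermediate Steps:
$\frac{F}{\left(-15294 - 676\right) - 9834} + \frac{7588}{C{\left(-158 \right)}} = \frac{32235}{\left(-15294 - 676\right) - 9834} + \frac{7588}{-158} = \frac{32235}{-15970 - 9834} + 7588 \left(- \frac{1}{158}\right) = \frac{32235}{-25804} - \frac{3794}{79} = 32235 \left(- \frac{1}{25804}\right) - \frac{3794}{79} = - \frac{32235}{25804} - \frac{3794}{79} = - \frac{100446941}{2038516}$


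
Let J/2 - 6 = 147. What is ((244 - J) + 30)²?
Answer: 1024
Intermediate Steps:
J = 306 (J = 12 + 2*147 = 12 + 294 = 306)
((244 - J) + 30)² = ((244 - 1*306) + 30)² = ((244 - 306) + 30)² = (-62 + 30)² = (-32)² = 1024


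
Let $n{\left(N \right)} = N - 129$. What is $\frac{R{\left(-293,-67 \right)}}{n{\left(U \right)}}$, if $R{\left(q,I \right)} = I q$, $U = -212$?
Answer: $- \frac{19631}{341} \approx -57.569$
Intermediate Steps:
$n{\left(N \right)} = -129 + N$
$\frac{R{\left(-293,-67 \right)}}{n{\left(U \right)}} = \frac{\left(-67\right) \left(-293\right)}{-129 - 212} = \frac{19631}{-341} = 19631 \left(- \frac{1}{341}\right) = - \frac{19631}{341}$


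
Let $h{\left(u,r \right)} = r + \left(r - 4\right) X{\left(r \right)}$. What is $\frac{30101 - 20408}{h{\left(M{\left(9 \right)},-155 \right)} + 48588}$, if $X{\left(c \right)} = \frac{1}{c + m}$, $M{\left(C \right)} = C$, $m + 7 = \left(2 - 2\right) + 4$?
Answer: $\frac{1531494}{7652573} \approx 0.20013$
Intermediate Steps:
$m = -3$ ($m = -7 + \left(\left(2 - 2\right) + 4\right) = -7 + \left(0 + 4\right) = -7 + 4 = -3$)
$X{\left(c \right)} = \frac{1}{-3 + c}$ ($X{\left(c \right)} = \frac{1}{c - 3} = \frac{1}{-3 + c}$)
$h{\left(u,r \right)} = r + \frac{-4 + r}{-3 + r}$ ($h{\left(u,r \right)} = r + \frac{r - 4}{-3 + r} = r + \frac{-4 + r}{-3 + r}$)
$\frac{30101 - 20408}{h{\left(M{\left(9 \right)},-155 \right)} + 48588} = \frac{30101 - 20408}{\frac{-4 - 155 - 155 \left(-3 - 155\right)}{-3 - 155} + 48588} = \frac{9693}{\frac{-4 - 155 - -24490}{-158} + 48588} = \frac{9693}{- \frac{-4 - 155 + 24490}{158} + 48588} = \frac{9693}{\left(- \frac{1}{158}\right) 24331 + 48588} = \frac{9693}{- \frac{24331}{158} + 48588} = \frac{9693}{\frac{7652573}{158}} = 9693 \cdot \frac{158}{7652573} = \frac{1531494}{7652573}$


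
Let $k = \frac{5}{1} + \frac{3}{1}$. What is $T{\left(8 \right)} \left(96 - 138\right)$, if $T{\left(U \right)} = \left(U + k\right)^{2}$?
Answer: $-10752$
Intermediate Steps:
$k = 8$ ($k = 5 \cdot 1 + 3 \cdot 1 = 5 + 3 = 8$)
$T{\left(U \right)} = \left(8 + U\right)^{2}$ ($T{\left(U \right)} = \left(U + 8\right)^{2} = \left(8 + U\right)^{2}$)
$T{\left(8 \right)} \left(96 - 138\right) = \left(8 + 8\right)^{2} \left(96 - 138\right) = 16^{2} \left(-42\right) = 256 \left(-42\right) = -10752$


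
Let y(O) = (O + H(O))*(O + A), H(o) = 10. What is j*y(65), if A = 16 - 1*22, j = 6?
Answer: 26550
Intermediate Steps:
A = -6 (A = 16 - 22 = -6)
y(O) = (-6 + O)*(10 + O) (y(O) = (O + 10)*(O - 6) = (10 + O)*(-6 + O) = (-6 + O)*(10 + O))
j*y(65) = 6*(-60 + 65² + 4*65) = 6*(-60 + 4225 + 260) = 6*4425 = 26550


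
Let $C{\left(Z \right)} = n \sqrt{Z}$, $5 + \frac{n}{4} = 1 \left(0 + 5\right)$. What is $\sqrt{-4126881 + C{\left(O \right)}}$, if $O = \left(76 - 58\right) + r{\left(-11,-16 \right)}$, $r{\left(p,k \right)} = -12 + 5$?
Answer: $i \sqrt{4126881} \approx 2031.5 i$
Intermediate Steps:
$n = 0$ ($n = -20 + 4 \cdot 1 \left(0 + 5\right) = -20 + 4 \cdot 1 \cdot 5 = -20 + 4 \cdot 5 = -20 + 20 = 0$)
$r{\left(p,k \right)} = -7$
$O = 11$ ($O = \left(76 - 58\right) - 7 = 18 - 7 = 11$)
$C{\left(Z \right)} = 0$ ($C{\left(Z \right)} = 0 \sqrt{Z} = 0$)
$\sqrt{-4126881 + C{\left(O \right)}} = \sqrt{-4126881 + 0} = \sqrt{-4126881} = i \sqrt{4126881}$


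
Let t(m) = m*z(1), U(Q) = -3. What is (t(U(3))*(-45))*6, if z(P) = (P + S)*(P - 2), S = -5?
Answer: 3240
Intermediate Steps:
z(P) = (-5 + P)*(-2 + P) (z(P) = (P - 5)*(P - 2) = (-5 + P)*(-2 + P))
t(m) = 4*m (t(m) = m*(10 + 1² - 7*1) = m*(10 + 1 - 7) = m*4 = 4*m)
(t(U(3))*(-45))*6 = ((4*(-3))*(-45))*6 = -12*(-45)*6 = 540*6 = 3240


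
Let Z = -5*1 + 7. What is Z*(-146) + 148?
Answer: -144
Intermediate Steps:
Z = 2 (Z = -5 + 7 = 2)
Z*(-146) + 148 = 2*(-146) + 148 = -292 + 148 = -144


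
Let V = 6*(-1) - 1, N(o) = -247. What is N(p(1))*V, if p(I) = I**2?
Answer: 1729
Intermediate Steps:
V = -7 (V = -6 - 1 = -7)
N(p(1))*V = -247*(-7) = 1729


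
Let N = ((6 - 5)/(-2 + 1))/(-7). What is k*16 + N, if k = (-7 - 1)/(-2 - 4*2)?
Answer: 453/35 ≈ 12.943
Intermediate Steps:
k = ⅘ (k = -8/(-2 - 8) = -8/(-10) = -8*(-⅒) = ⅘ ≈ 0.80000)
N = ⅐ (N = (1/(-1))*(-⅐) = (1*(-1))*(-⅐) = -1*(-⅐) = ⅐ ≈ 0.14286)
k*16 + N = (⅘)*16 + ⅐ = 64/5 + ⅐ = 453/35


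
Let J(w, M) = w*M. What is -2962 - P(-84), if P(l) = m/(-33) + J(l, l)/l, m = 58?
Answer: -94916/33 ≈ -2876.2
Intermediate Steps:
J(w, M) = M*w
P(l) = -58/33 + l (P(l) = 58/(-33) + (l*l)/l = 58*(-1/33) + l²/l = -58/33 + l)
-2962 - P(-84) = -2962 - (-58/33 - 84) = -2962 - 1*(-2830/33) = -2962 + 2830/33 = -94916/33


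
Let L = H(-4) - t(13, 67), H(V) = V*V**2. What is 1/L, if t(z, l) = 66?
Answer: -1/130 ≈ -0.0076923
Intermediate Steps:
H(V) = V**3
L = -130 (L = (-4)**3 - 1*66 = -64 - 66 = -130)
1/L = 1/(-130) = -1/130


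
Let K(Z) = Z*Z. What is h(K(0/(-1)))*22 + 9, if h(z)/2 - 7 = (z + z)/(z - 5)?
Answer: 317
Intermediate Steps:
K(Z) = Z²
h(z) = 14 + 4*z/(-5 + z) (h(z) = 14 + 2*((z + z)/(z - 5)) = 14 + 2*((2*z)/(-5 + z)) = 14 + 2*(2*z/(-5 + z)) = 14 + 4*z/(-5 + z))
h(K(0/(-1)))*22 + 9 = (2*(-35 + 9*(0/(-1))²)/(-5 + (0/(-1))²))*22 + 9 = (2*(-35 + 9*(0*(-1))²)/(-5 + (0*(-1))²))*22 + 9 = (2*(-35 + 9*0²)/(-5 + 0²))*22 + 9 = (2*(-35 + 9*0)/(-5 + 0))*22 + 9 = (2*(-35 + 0)/(-5))*22 + 9 = (2*(-⅕)*(-35))*22 + 9 = 14*22 + 9 = 308 + 9 = 317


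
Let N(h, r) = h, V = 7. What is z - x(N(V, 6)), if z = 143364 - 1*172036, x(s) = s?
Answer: -28679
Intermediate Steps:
z = -28672 (z = 143364 - 172036 = -28672)
z - x(N(V, 6)) = -28672 - 1*7 = -28672 - 7 = -28679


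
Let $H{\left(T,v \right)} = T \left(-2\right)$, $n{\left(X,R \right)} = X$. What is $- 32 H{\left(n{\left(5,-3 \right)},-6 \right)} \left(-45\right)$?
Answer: $-14400$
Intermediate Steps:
$H{\left(T,v \right)} = - 2 T$
$- 32 H{\left(n{\left(5,-3 \right)},-6 \right)} \left(-45\right) = - 32 \left(\left(-2\right) 5\right) \left(-45\right) = \left(-32\right) \left(-10\right) \left(-45\right) = 320 \left(-45\right) = -14400$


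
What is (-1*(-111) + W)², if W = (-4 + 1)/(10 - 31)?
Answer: 605284/49 ≈ 12353.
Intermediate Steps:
W = ⅐ (W = -3/(-21) = -3*(-1/21) = ⅐ ≈ 0.14286)
(-1*(-111) + W)² = (-1*(-111) + ⅐)² = (111 + ⅐)² = (778/7)² = 605284/49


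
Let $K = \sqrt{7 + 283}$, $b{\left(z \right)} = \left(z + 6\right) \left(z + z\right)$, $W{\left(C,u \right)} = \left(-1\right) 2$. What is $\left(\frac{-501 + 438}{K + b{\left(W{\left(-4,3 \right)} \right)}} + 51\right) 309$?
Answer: $\frac{112167}{17} - \frac{19467 \sqrt{290}}{34} \approx -3152.3$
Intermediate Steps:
$W{\left(C,u \right)} = -2$
$b{\left(z \right)} = 2 z \left(6 + z\right)$ ($b{\left(z \right)} = \left(6 + z\right) 2 z = 2 z \left(6 + z\right)$)
$K = \sqrt{290} \approx 17.029$
$\left(\frac{-501 + 438}{K + b{\left(W{\left(-4,3 \right)} \right)}} + 51\right) 309 = \left(\frac{-501 + 438}{\sqrt{290} + 2 \left(-2\right) \left(6 - 2\right)} + 51\right) 309 = \left(- \frac{63}{\sqrt{290} + 2 \left(-2\right) 4} + 51\right) 309 = \left(- \frac{63}{\sqrt{290} - 16} + 51\right) 309 = \left(- \frac{63}{-16 + \sqrt{290}} + 51\right) 309 = \left(51 - \frac{63}{-16 + \sqrt{290}}\right) 309 = 15759 - \frac{19467}{-16 + \sqrt{290}}$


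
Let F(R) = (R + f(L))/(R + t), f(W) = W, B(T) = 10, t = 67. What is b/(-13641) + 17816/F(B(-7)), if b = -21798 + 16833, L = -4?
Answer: 3118865017/13641 ≈ 2.2864e+5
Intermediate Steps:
b = -4965
F(R) = (-4 + R)/(67 + R) (F(R) = (R - 4)/(R + 67) = (-4 + R)/(67 + R))
b/(-13641) + 17816/F(B(-7)) = -4965/(-13641) + 17816/(((-4 + 10)/(67 + 10))) = -4965*(-1/13641) + 17816/((6/77)) = 1655/4547 + 17816/(((1/77)*6)) = 1655/4547 + 17816/(6/77) = 1655/4547 + 17816*(77/6) = 1655/4547 + 685916/3 = 3118865017/13641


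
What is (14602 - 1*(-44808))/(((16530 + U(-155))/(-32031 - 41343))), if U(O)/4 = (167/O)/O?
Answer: -52364281446750/198566959 ≈ -2.6371e+5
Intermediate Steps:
U(O) = 668/O² (U(O) = 4*((167/O)/O) = 4*(167/O²) = 668/O²)
(14602 - 1*(-44808))/(((16530 + U(-155))/(-32031 - 41343))) = (14602 - 1*(-44808))/(((16530 + 668/(-155)²)/(-32031 - 41343))) = (14602 + 44808)/(((16530 + 668*(1/24025))/(-73374))) = 59410/(((16530 + 668/24025)*(-1/73374))) = 59410/(((397133918/24025)*(-1/73374))) = 59410/(-198566959/881405175) = 59410*(-881405175/198566959) = -52364281446750/198566959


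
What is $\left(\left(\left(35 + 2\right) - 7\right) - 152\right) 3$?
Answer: $-366$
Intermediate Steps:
$\left(\left(\left(35 + 2\right) - 7\right) - 152\right) 3 = \left(\left(37 - 7\right) - 152\right) 3 = \left(30 - 152\right) 3 = \left(-122\right) 3 = -366$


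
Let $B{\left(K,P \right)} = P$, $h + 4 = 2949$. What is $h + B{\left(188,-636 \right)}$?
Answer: $2309$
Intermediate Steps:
$h = 2945$ ($h = -4 + 2949 = 2945$)
$h + B{\left(188,-636 \right)} = 2945 - 636 = 2309$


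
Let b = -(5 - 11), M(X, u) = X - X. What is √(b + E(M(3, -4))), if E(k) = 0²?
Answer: √6 ≈ 2.4495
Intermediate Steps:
M(X, u) = 0
E(k) = 0
b = 6 (b = -1*(-6) = 6)
√(b + E(M(3, -4))) = √(6 + 0) = √6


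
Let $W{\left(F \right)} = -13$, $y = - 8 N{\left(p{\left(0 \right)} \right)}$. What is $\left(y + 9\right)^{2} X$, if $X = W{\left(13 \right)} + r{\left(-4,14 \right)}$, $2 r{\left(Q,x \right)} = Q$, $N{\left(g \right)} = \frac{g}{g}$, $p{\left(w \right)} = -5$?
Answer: $-15$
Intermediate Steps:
$N{\left(g \right)} = 1$
$r{\left(Q,x \right)} = \frac{Q}{2}$
$y = -8$ ($y = \left(-8\right) 1 = -8$)
$X = -15$ ($X = -13 + \frac{1}{2} \left(-4\right) = -13 - 2 = -15$)
$\left(y + 9\right)^{2} X = \left(-8 + 9\right)^{2} \left(-15\right) = 1^{2} \left(-15\right) = 1 \left(-15\right) = -15$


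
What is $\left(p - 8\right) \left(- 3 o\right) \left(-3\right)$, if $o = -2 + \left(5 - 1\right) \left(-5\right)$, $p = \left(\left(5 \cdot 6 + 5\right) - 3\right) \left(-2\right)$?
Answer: $14256$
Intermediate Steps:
$p = -64$ ($p = \left(\left(30 + 5\right) - 3\right) \left(-2\right) = \left(35 - 3\right) \left(-2\right) = 32 \left(-2\right) = -64$)
$o = -22$ ($o = -2 + \left(5 - 1\right) \left(-5\right) = -2 + 4 \left(-5\right) = -2 - 20 = -22$)
$\left(p - 8\right) \left(- 3 o\right) \left(-3\right) = \left(-64 - 8\right) \left(\left(-3\right) \left(-22\right)\right) \left(-3\right) = \left(-64 - 8\right) 66 \left(-3\right) = \left(-72\right) 66 \left(-3\right) = \left(-4752\right) \left(-3\right) = 14256$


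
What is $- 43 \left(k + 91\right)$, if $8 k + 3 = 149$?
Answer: $- \frac{18791}{4} \approx -4697.8$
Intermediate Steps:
$k = \frac{73}{4}$ ($k = - \frac{3}{8} + \frac{1}{8} \cdot 149 = - \frac{3}{8} + \frac{149}{8} = \frac{73}{4} \approx 18.25$)
$- 43 \left(k + 91\right) = - 43 \left(\frac{73}{4} + 91\right) = \left(-43\right) \frac{437}{4} = - \frac{18791}{4}$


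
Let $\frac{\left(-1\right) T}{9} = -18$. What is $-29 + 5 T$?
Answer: $781$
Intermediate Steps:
$T = 162$ ($T = \left(-9\right) \left(-18\right) = 162$)
$-29 + 5 T = -29 + 5 \cdot 162 = -29 + 810 = 781$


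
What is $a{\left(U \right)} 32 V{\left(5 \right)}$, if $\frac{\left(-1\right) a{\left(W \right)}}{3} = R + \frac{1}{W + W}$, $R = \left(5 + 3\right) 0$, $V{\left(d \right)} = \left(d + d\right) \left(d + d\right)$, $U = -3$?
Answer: $1600$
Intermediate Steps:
$V{\left(d \right)} = 4 d^{2}$ ($V{\left(d \right)} = 2 d 2 d = 4 d^{2}$)
$R = 0$ ($R = 8 \cdot 0 = 0$)
$a{\left(W \right)} = - \frac{3}{2 W}$ ($a{\left(W \right)} = - 3 \left(0 + \frac{1}{W + W}\right) = - 3 \left(0 + \frac{1}{2 W}\right) = - 3 \frac{1}{2 W} = - \frac{3}{2 W}$)
$a{\left(U \right)} 32 V{\left(5 \right)} = - \frac{3}{2 \left(-3\right)} 32 \cdot 4 \cdot 5^{2} = \left(- \frac{3}{2}\right) \left(- \frac{1}{3}\right) 32 \cdot 4 \cdot 25 = \frac{1}{2} \cdot 32 \cdot 100 = 16 \cdot 100 = 1600$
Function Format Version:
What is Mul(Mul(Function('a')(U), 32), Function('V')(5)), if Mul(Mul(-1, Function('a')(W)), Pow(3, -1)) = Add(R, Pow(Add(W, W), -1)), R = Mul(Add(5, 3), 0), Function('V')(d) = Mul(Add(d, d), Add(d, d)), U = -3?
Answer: 1600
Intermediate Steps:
Function('V')(d) = Mul(4, Pow(d, 2)) (Function('V')(d) = Mul(Mul(2, d), Mul(2, d)) = Mul(4, Pow(d, 2)))
R = 0 (R = Mul(8, 0) = 0)
Function('a')(W) = Mul(Rational(-3, 2), Pow(W, -1)) (Function('a')(W) = Mul(-3, Add(0, Pow(Add(W, W), -1))) = Mul(-3, Add(0, Pow(Mul(2, W), -1))) = Mul(-3, Add(0, Mul(Rational(1, 2), Pow(W, -1)))) = Mul(-3, Mul(Rational(1, 2), Pow(W, -1))) = Mul(Rational(-3, 2), Pow(W, -1)))
Mul(Mul(Function('a')(U), 32), Function('V')(5)) = Mul(Mul(Mul(Rational(-3, 2), Pow(-3, -1)), 32), Mul(4, Pow(5, 2))) = Mul(Mul(Mul(Rational(-3, 2), Rational(-1, 3)), 32), Mul(4, 25)) = Mul(Mul(Rational(1, 2), 32), 100) = Mul(16, 100) = 1600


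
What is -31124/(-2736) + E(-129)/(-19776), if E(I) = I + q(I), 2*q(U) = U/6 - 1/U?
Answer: 735647069/64627968 ≈ 11.383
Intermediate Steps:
q(U) = -1/(2*U) + U/12 (q(U) = (U/6 - 1/U)/2 = (-1/U + U/6)/2 = -1/(2*U) + U/12)
E(I) = I + (-6 + I²)/(12*I)
-31124/(-2736) + E(-129)/(-19776) = -31124/(-2736) + ((1/12)*(-6 + 13*(-129)²)/(-129))/(-19776) = -31124*(-1/2736) + ((1/12)*(-1/129)*(-6 + 13*16641))*(-1/19776) = 7781/684 + ((1/12)*(-1/129)*(-6 + 216333))*(-1/19776) = 7781/684 + ((1/12)*(-1/129)*216327)*(-1/19776) = 7781/684 - 72109/516*(-1/19776) = 7781/684 + 72109/10204416 = 735647069/64627968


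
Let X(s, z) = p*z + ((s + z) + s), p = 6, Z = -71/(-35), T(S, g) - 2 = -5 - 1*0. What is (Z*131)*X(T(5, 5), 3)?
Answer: 27903/7 ≈ 3986.1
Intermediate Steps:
T(S, g) = -3 (T(S, g) = 2 + (-5 - 1*0) = 2 + (-5 + 0) = 2 - 5 = -3)
Z = 71/35 (Z = -71*(-1/35) = 71/35 ≈ 2.0286)
X(s, z) = 2*s + 7*z (X(s, z) = 6*z + ((s + z) + s) = 6*z + (z + 2*s) = 2*s + 7*z)
(Z*131)*X(T(5, 5), 3) = ((71/35)*131)*(2*(-3) + 7*3) = 9301*(-6 + 21)/35 = (9301/35)*15 = 27903/7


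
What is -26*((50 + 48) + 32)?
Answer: -3380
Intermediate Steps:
-26*((50 + 48) + 32) = -26*(98 + 32) = -26*130 = -3380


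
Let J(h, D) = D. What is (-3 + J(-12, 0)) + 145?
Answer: 142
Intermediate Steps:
(-3 + J(-12, 0)) + 145 = (-3 + 0) + 145 = -3 + 145 = 142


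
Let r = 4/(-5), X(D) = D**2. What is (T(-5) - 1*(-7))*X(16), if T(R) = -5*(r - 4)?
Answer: 7936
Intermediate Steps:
r = -4/5 (r = 4*(-1/5) = -4/5 ≈ -0.80000)
T(R) = 24 (T(R) = -5*(-4/5 - 4) = -5*(-24/5) = 24)
(T(-5) - 1*(-7))*X(16) = (24 - 1*(-7))*16**2 = (24 + 7)*256 = 31*256 = 7936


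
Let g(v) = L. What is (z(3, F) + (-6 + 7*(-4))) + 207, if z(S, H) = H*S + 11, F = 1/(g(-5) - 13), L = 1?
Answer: 735/4 ≈ 183.75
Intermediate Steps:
g(v) = 1
F = -1/12 (F = 1/(1 - 13) = 1/(-12) = -1/12 ≈ -0.083333)
z(S, H) = 11 + H*S
(z(3, F) + (-6 + 7*(-4))) + 207 = ((11 - 1/12*3) + (-6 + 7*(-4))) + 207 = ((11 - ¼) + (-6 - 28)) + 207 = (43/4 - 34) + 207 = -93/4 + 207 = 735/4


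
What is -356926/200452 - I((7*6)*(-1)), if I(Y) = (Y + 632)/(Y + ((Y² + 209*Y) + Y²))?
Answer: -15808801/9471357 ≈ -1.6691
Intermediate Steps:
I(Y) = (632 + Y)/(2*Y² + 210*Y) (I(Y) = (632 + Y)/(Y + (2*Y² + 209*Y)) = (632 + Y)/(2*Y² + 210*Y))
-356926/200452 - I((7*6)*(-1)) = -356926/200452 - (632 + (7*6)*(-1))/(2*((7*6)*(-1))*(105 + (7*6)*(-1))) = -356926*1/200452 - (632 + 42*(-1))/(2*(42*(-1))*(105 + 42*(-1))) = -178463/100226 - (632 - 42)/(2*(-42)*(105 - 42)) = -178463/100226 - (-1)*590/(2*42*63) = -178463/100226 - 1*(-295/2646) = -178463/100226 + 295/2646 = -15808801/9471357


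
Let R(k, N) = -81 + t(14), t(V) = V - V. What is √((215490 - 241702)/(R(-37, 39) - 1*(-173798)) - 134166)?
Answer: I*√4048811910346778/173717 ≈ 366.29*I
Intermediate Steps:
t(V) = 0
R(k, N) = -81 (R(k, N) = -81 + 0 = -81)
√((215490 - 241702)/(R(-37, 39) - 1*(-173798)) - 134166) = √((215490 - 241702)/(-81 - 1*(-173798)) - 134166) = √(-26212/(-81 + 173798) - 134166) = √(-26212/173717 - 134166) = √(-23306941234/173717) = I*√4048811910346778/173717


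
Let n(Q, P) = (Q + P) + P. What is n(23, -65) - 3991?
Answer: -4098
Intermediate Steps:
n(Q, P) = Q + 2*P (n(Q, P) = (P + Q) + P = Q + 2*P)
n(23, -65) - 3991 = (23 + 2*(-65)) - 3991 = (23 - 130) - 3991 = -107 - 3991 = -4098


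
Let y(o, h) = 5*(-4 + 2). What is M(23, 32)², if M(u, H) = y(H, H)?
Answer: 100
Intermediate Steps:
y(o, h) = -10 (y(o, h) = 5*(-2) = -10)
M(u, H) = -10
M(23, 32)² = (-10)² = 100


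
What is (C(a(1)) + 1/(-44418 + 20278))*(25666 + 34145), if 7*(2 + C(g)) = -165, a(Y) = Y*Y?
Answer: -258447338337/168980 ≈ -1.5295e+6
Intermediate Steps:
a(Y) = Y²
C(g) = -179/7 (C(g) = -2 + (⅐)*(-165) = -2 - 165/7 = -179/7)
(C(a(1)) + 1/(-44418 + 20278))*(25666 + 34145) = (-179/7 + 1/(-44418 + 20278))*(25666 + 34145) = (-179/7 + 1/(-24140))*59811 = (-179/7 - 1/24140)*59811 = -4321067/168980*59811 = -258447338337/168980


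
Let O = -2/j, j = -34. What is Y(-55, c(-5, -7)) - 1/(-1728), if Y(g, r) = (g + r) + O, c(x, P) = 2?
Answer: -1555183/29376 ≈ -52.941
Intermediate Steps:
O = 1/17 (O = -2/(-34) = -2*(-1/34) = 1/17 ≈ 0.058824)
Y(g, r) = 1/17 + g + r (Y(g, r) = (g + r) + 1/17 = 1/17 + g + r)
Y(-55, c(-5, -7)) - 1/(-1728) = (1/17 - 55 + 2) - 1/(-1728) = -900/17 - 1*(-1/1728) = -900/17 + 1/1728 = -1555183/29376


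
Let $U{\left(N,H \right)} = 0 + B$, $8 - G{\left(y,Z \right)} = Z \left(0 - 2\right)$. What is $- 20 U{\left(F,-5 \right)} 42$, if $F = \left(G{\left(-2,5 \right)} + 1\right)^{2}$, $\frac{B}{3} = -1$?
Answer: $2520$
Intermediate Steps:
$B = -3$ ($B = 3 \left(-1\right) = -3$)
$G{\left(y,Z \right)} = 8 + 2 Z$ ($G{\left(y,Z \right)} = 8 - Z \left(0 - 2\right) = 8 - Z \left(-2\right) = 8 - - 2 Z = 8 + 2 Z$)
$F = 361$ ($F = \left(\left(8 + 2 \cdot 5\right) + 1\right)^{2} = \left(\left(8 + 10\right) + 1\right)^{2} = \left(18 + 1\right)^{2} = 19^{2} = 361$)
$U{\left(N,H \right)} = -3$ ($U{\left(N,H \right)} = 0 - 3 = -3$)
$- 20 U{\left(F,-5 \right)} 42 = \left(-20\right) \left(-3\right) 42 = 60 \cdot 42 = 2520$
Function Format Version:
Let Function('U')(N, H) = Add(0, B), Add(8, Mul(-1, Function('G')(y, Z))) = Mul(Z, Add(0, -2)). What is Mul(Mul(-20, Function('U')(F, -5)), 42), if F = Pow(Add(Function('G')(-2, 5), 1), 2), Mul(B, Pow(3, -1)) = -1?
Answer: 2520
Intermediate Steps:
B = -3 (B = Mul(3, -1) = -3)
Function('G')(y, Z) = Add(8, Mul(2, Z)) (Function('G')(y, Z) = Add(8, Mul(-1, Mul(Z, Add(0, -2)))) = Add(8, Mul(-1, Mul(Z, -2))) = Add(8, Mul(-1, Mul(-2, Z))) = Add(8, Mul(2, Z)))
F = 361 (F = Pow(Add(Add(8, Mul(2, 5)), 1), 2) = Pow(Add(Add(8, 10), 1), 2) = Pow(Add(18, 1), 2) = Pow(19, 2) = 361)
Function('U')(N, H) = -3 (Function('U')(N, H) = Add(0, -3) = -3)
Mul(Mul(-20, Function('U')(F, -5)), 42) = Mul(Mul(-20, -3), 42) = Mul(60, 42) = 2520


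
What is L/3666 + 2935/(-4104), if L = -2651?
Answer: -3606569/2507544 ≈ -1.4383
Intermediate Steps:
L/3666 + 2935/(-4104) = -2651/3666 + 2935/(-4104) = -2651*1/3666 + 2935*(-1/4104) = -2651/3666 - 2935/4104 = -3606569/2507544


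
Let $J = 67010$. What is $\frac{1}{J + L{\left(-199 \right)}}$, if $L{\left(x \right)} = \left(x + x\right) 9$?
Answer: $\frac{1}{63428} \approx 1.5766 \cdot 10^{-5}$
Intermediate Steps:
$L{\left(x \right)} = 18 x$ ($L{\left(x \right)} = 2 x 9 = 18 x$)
$\frac{1}{J + L{\left(-199 \right)}} = \frac{1}{67010 + 18 \left(-199\right)} = \frac{1}{67010 - 3582} = \frac{1}{63428}$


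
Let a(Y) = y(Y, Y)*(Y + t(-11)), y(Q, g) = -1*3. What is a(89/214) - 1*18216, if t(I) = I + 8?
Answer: -3896565/214 ≈ -18208.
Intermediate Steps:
t(I) = 8 + I
y(Q, g) = -3
a(Y) = 9 - 3*Y (a(Y) = -3*(Y + (8 - 11)) = -3*(Y - 3) = -3*(-3 + Y) = 9 - 3*Y)
a(89/214) - 1*18216 = (9 - 267/214) - 1*18216 = (9 - 267/214) - 18216 = 1659/214 - 18216 = -3896565/214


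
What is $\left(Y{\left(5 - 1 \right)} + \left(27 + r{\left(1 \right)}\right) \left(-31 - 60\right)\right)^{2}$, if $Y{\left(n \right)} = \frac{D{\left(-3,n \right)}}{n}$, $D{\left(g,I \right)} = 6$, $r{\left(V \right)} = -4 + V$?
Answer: $\frac{19053225}{4} \approx 4.7633 \cdot 10^{6}$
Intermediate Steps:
$Y{\left(n \right)} = \frac{6}{n}$
$\left(Y{\left(5 - 1 \right)} + \left(27 + r{\left(1 \right)}\right) \left(-31 - 60\right)\right)^{2} = \left(\frac{6}{5 - 1} + \left(27 + \left(-4 + 1\right)\right) \left(-31 - 60\right)\right)^{2} = \left(\frac{6}{4} + \left(27 - 3\right) \left(-91\right)\right)^{2} = \left(6 \cdot \frac{1}{4} + 24 \left(-91\right)\right)^{2} = \left(\frac{3}{2} - 2184\right)^{2} = \left(- \frac{4365}{2}\right)^{2} = \frac{19053225}{4}$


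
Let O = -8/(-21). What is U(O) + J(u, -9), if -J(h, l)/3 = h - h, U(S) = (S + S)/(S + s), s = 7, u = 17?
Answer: 16/155 ≈ 0.10323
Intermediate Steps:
O = 8/21 (O = -8*(-1/21) = 8/21 ≈ 0.38095)
U(S) = 2*S/(7 + S) (U(S) = (S + S)/(S + 7) = (2*S)/(7 + S) = 2*S/(7 + S))
J(h, l) = 0 (J(h, l) = -3*(h - h) = -3*0 = 0)
U(O) + J(u, -9) = 2*(8/21)/(7 + 8/21) + 0 = 2*(8/21)/(155/21) + 0 = 2*(8/21)*(21/155) + 0 = 16/155 + 0 = 16/155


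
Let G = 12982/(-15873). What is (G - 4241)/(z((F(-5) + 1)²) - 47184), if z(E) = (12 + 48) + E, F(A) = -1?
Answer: 9618625/106857036 ≈ 0.090014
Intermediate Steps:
G = -12982/15873 (G = 12982*(-1/15873) = -12982/15873 ≈ -0.81787)
z(E) = 60 + E
(G - 4241)/(z((F(-5) + 1)²) - 47184) = (-12982/15873 - 4241)/((60 + (-1 + 1)²) - 47184) = -67330375/(15873*((60 + 0²) - 47184)) = -67330375/(15873*((60 + 0) - 47184)) = -67330375/(15873*(60 - 47184)) = -67330375/15873/(-47124) = -67330375/15873*(-1/47124) = 9618625/106857036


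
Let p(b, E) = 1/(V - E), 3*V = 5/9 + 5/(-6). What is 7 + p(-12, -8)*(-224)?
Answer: -1301/61 ≈ -21.328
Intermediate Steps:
V = -5/54 (V = (5/9 + 5/(-6))/3 = (5*(⅑) + 5*(-⅙))/3 = (5/9 - ⅚)/3 = (⅓)*(-5/18) = -5/54 ≈ -0.092593)
p(b, E) = 1/(-5/54 - E)
7 + p(-12, -8)*(-224) = 7 - 54/(5 + 54*(-8))*(-224) = 7 - 54/(5 - 432)*(-224) = 7 - 54/(-427)*(-224) = 7 - 54*(-1/427)*(-224) = 7 + (54/427)*(-224) = 7 - 1728/61 = -1301/61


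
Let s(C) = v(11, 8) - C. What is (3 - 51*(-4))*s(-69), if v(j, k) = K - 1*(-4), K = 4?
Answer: 15939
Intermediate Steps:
v(j, k) = 8 (v(j, k) = 4 - 1*(-4) = 4 + 4 = 8)
s(C) = 8 - C
(3 - 51*(-4))*s(-69) = (3 - 51*(-4))*(8 - 1*(-69)) = (3 - 1*(-204))*(8 + 69) = (3 + 204)*77 = 207*77 = 15939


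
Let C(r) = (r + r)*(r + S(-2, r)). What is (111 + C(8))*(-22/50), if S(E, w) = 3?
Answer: -3157/25 ≈ -126.28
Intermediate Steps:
C(r) = 2*r*(3 + r) (C(r) = (r + r)*(r + 3) = (2*r)*(3 + r) = 2*r*(3 + r))
(111 + C(8))*(-22/50) = (111 + 2*8*(3 + 8))*(-22/50) = (111 + 2*8*11)*(-22*1/50) = (111 + 176)*(-11/25) = 287*(-11/25) = -3157/25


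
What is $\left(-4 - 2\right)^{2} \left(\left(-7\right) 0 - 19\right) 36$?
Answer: $-24624$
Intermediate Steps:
$\left(-4 - 2\right)^{2} \left(\left(-7\right) 0 - 19\right) 36 = \left(-6\right)^{2} \left(0 - 19\right) 36 = 36 \left(-19\right) 36 = \left(-684\right) 36 = -24624$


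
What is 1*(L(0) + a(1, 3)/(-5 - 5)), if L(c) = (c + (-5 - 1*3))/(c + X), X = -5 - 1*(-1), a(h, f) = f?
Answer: 17/10 ≈ 1.7000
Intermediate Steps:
X = -4 (X = -5 + 1 = -4)
L(c) = (-8 + c)/(-4 + c) (L(c) = (c + (-5 - 1*3))/(c - 4) = (c + (-5 - 3))/(-4 + c) = (c - 8)/(-4 + c) = (-8 + c)/(-4 + c))
1*(L(0) + a(1, 3)/(-5 - 5)) = 1*((-8 + 0)/(-4 + 0) + 3/(-5 - 5)) = 1*(-8/(-4) + 3/(-10)) = 1*(-¼*(-8) - ⅒*3) = 1*(2 - 3/10) = 1*(17/10) = 17/10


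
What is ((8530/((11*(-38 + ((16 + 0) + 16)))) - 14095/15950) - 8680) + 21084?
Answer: 117460973/9570 ≈ 12274.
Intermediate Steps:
((8530/((11*(-38 + ((16 + 0) + 16)))) - 14095/15950) - 8680) + 21084 = ((8530/((11*(-38 + (16 + 16)))) - 14095*1/15950) - 8680) + 21084 = ((8530/((11*(-38 + 32))) - 2819/3190) - 8680) + 21084 = ((8530/((11*(-6))) - 2819/3190) - 8680) + 21084 = ((8530/(-66) - 2819/3190) - 8680) + 21084 = ((8530*(-1/66) - 2819/3190) - 8680) + 21084 = ((-4265/33 - 2819/3190) - 8680) + 21084 = (-1245307/9570 - 8680) + 21084 = -84312907/9570 + 21084 = 117460973/9570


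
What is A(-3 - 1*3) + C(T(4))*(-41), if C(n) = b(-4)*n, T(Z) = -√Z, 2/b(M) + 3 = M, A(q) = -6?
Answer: -206/7 ≈ -29.429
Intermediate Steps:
b(M) = 2/(-3 + M)
C(n) = -2*n/7 (C(n) = (2/(-3 - 4))*n = (2/(-7))*n = (2*(-⅐))*n = -2*n/7)
A(-3 - 1*3) + C(T(4))*(-41) = -6 - (-2)*√4/7*(-41) = -6 - (-2)*2/7*(-41) = -6 - 2/7*(-2)*(-41) = -6 + (4/7)*(-41) = -6 - 164/7 = -206/7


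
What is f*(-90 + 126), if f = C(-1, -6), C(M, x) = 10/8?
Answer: 45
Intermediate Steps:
C(M, x) = 5/4 (C(M, x) = 10*(⅛) = 5/4)
f = 5/4 ≈ 1.2500
f*(-90 + 126) = 5*(-90 + 126)/4 = (5/4)*36 = 45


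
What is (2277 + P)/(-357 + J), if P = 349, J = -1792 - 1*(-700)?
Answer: -2626/1449 ≈ -1.8123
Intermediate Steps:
J = -1092 (J = -1792 + 700 = -1092)
(2277 + P)/(-357 + J) = (2277 + 349)/(-357 - 1092) = 2626/(-1449) = 2626*(-1/1449) = -2626/1449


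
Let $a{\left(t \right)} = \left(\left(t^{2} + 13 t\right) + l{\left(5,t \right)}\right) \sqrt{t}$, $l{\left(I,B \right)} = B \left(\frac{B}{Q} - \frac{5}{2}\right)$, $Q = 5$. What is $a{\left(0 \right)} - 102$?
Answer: $-102$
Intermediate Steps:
$l{\left(I,B \right)} = B \left(- \frac{5}{2} + \frac{B}{5}\right)$ ($l{\left(I,B \right)} = B \left(\frac{B}{5} - \frac{5}{2}\right) = B \left(- \frac{5}{2} + \frac{B}{5}\right)$)
$a{\left(t \right)} = \sqrt{t} \left(t^{2} + 13 t + \frac{t \left(-25 + 2 t\right)}{10}\right)$ ($a{\left(t \right)} = \left(\left(t^{2} + 13 t\right) + \frac{t \left(-25 + 2 t\right)}{10}\right) \sqrt{t} = \left(t^{2} + 13 t + \frac{t \left(-25 + 2 t\right)}{10}\right) \sqrt{t} = \sqrt{t} \left(t^{2} + 13 t + \frac{t \left(-25 + 2 t\right)}{10}\right)$)
$a{\left(0 \right)} - 102 = \frac{3 \cdot 0^{\frac{3}{2}} \left(35 + 4 \cdot 0\right)}{10} - 102 = \frac{3}{10} \cdot 0 \left(35 + 0\right) - 102 = \frac{3}{10} \cdot 0 \cdot 35 - 102 = 0 - 102 = -102$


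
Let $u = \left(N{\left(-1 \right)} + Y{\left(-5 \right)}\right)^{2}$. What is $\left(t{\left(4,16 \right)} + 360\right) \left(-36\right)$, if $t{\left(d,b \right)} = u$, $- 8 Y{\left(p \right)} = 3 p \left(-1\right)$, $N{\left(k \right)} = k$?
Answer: $- \frac{212121}{16} \approx -13258.0$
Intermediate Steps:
$Y{\left(p \right)} = \frac{3 p}{8}$ ($Y{\left(p \right)} = - \frac{3 p \left(-1\right)}{8} = - \frac{\left(-3\right) p}{8} = \frac{3 p}{8}$)
$u = \frac{529}{64}$ ($u = \left(-1 + \frac{3}{8} \left(-5\right)\right)^{2} = \left(-1 - \frac{15}{8}\right)^{2} = \left(- \frac{23}{8}\right)^{2} = \frac{529}{64} \approx 8.2656$)
$t{\left(d,b \right)} = \frac{529}{64}$
$\left(t{\left(4,16 \right)} + 360\right) \left(-36\right) = \left(\frac{529}{64} + 360\right) \left(-36\right) = \frac{23569}{64} \left(-36\right) = - \frac{212121}{16}$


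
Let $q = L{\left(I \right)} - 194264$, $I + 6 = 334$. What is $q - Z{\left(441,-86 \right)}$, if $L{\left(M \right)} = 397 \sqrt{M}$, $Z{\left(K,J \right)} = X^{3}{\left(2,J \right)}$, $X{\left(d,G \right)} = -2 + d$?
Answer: $-194264 + 794 \sqrt{82} \approx -1.8707 \cdot 10^{5}$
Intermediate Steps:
$I = 328$ ($I = -6 + 334 = 328$)
$Z{\left(K,J \right)} = 0$ ($Z{\left(K,J \right)} = \left(-2 + 2\right)^{3} = 0^{3} = 0$)
$q = -194264 + 794 \sqrt{82}$ ($q = 397 \sqrt{328} - 194264 = 397 \cdot 2 \sqrt{82} - 194264 = 794 \sqrt{82} - 194264 = -194264 + 794 \sqrt{82} \approx -1.8707 \cdot 10^{5}$)
$q - Z{\left(441,-86 \right)} = \left(-194264 + 794 \sqrt{82}\right) - 0 = \left(-194264 + 794 \sqrt{82}\right) + 0 = -194264 + 794 \sqrt{82}$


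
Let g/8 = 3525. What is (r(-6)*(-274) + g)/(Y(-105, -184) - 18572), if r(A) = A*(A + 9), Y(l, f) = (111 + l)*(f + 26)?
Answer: -8283/4880 ≈ -1.6973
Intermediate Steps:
g = 28200 (g = 8*3525 = 28200)
Y(l, f) = (26 + f)*(111 + l) (Y(l, f) = (111 + l)*(26 + f) = (26 + f)*(111 + l))
r(A) = A*(9 + A)
(r(-6)*(-274) + g)/(Y(-105, -184) - 18572) = (-6*(9 - 6)*(-274) + 28200)/((2886 + 26*(-105) + 111*(-184) - 184*(-105)) - 18572) = (-6*3*(-274) + 28200)/((2886 - 2730 - 20424 + 19320) - 18572) = (-18*(-274) + 28200)/(-948 - 18572) = (4932 + 28200)/(-19520) = 33132*(-1/19520) = -8283/4880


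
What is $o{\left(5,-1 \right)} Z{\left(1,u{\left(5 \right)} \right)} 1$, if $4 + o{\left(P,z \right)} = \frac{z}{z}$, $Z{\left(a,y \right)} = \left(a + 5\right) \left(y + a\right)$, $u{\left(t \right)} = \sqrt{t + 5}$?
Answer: $-18 - 18 \sqrt{10} \approx -74.921$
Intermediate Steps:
$u{\left(t \right)} = \sqrt{5 + t}$
$Z{\left(a,y \right)} = \left(5 + a\right) \left(a + y\right)$
$o{\left(P,z \right)} = -3$ ($o{\left(P,z \right)} = -4 + \frac{z}{z} = -4 + 1 = -3$)
$o{\left(5,-1 \right)} Z{\left(1,u{\left(5 \right)} \right)} 1 = - 3 \left(1^{2} + 5 \cdot 1 + 5 \sqrt{5 + 5} + 1 \sqrt{5 + 5}\right) 1 = - 3 \left(1 + 5 + 5 \sqrt{10} + 1 \sqrt{10}\right) 1 = - 3 \left(1 + 5 + 5 \sqrt{10} + \sqrt{10}\right) 1 = - 3 \left(6 + 6 \sqrt{10}\right) 1 = \left(-18 - 18 \sqrt{10}\right) 1 = -18 - 18 \sqrt{10}$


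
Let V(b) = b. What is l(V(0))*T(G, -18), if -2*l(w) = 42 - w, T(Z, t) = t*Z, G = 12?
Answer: 4536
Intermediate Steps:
T(Z, t) = Z*t
l(w) = -21 + w/2 (l(w) = -(42 - w)/2 = -21 + w/2)
l(V(0))*T(G, -18) = (-21 + (½)*0)*(12*(-18)) = (-21 + 0)*(-216) = -21*(-216) = 4536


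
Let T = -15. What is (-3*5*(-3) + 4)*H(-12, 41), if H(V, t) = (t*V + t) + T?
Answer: -22834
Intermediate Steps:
H(V, t) = -15 + t + V*t (H(V, t) = (t*V + t) - 15 = (V*t + t) - 15 = (t + V*t) - 15 = -15 + t + V*t)
(-3*5*(-3) + 4)*H(-12, 41) = (-3*5*(-3) + 4)*(-15 + 41 - 12*41) = (-15*(-3) + 4)*(-15 + 41 - 492) = (45 + 4)*(-466) = 49*(-466) = -22834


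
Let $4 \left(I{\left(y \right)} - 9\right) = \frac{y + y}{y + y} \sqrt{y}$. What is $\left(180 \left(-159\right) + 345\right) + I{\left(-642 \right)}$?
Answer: $-28266 + \frac{i \sqrt{642}}{4} \approx -28266.0 + 6.3344 i$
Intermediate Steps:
$I{\left(y \right)} = 9 + \frac{\sqrt{y}}{4}$ ($I{\left(y \right)} = 9 + \frac{\frac{y + y}{y + y} \sqrt{y}}{4} = 9 + \frac{\frac{2 y}{2 y} \sqrt{y}}{4} = 9 + \frac{2 y \frac{1}{2 y} \sqrt{y}}{4} = 9 + \frac{1 \sqrt{y}}{4} = 9 + \frac{\sqrt{y}}{4}$)
$\left(180 \left(-159\right) + 345\right) + I{\left(-642 \right)} = \left(180 \left(-159\right) + 345\right) + \left(9 + \frac{\sqrt{-642}}{4}\right) = \left(-28620 + 345\right) + \left(9 + \frac{i \sqrt{642}}{4}\right) = -28275 + \left(9 + \frac{i \sqrt{642}}{4}\right) = -28266 + \frac{i \sqrt{642}}{4}$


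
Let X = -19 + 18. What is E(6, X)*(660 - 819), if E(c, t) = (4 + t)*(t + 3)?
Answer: -954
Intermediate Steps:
X = -1
E(c, t) = (3 + t)*(4 + t) (E(c, t) = (4 + t)*(3 + t) = (3 + t)*(4 + t))
E(6, X)*(660 - 819) = (12 + (-1)² + 7*(-1))*(660 - 819) = (12 + 1 - 7)*(-159) = 6*(-159) = -954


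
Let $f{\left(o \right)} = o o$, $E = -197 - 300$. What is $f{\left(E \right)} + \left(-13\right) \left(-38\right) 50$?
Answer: $271709$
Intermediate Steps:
$E = -497$ ($E = -197 - 300 = -497$)
$f{\left(o \right)} = o^{2}$
$f{\left(E \right)} + \left(-13\right) \left(-38\right) 50 = \left(-497\right)^{2} + \left(-13\right) \left(-38\right) 50 = 247009 + 494 \cdot 50 = 247009 + 24700 = 271709$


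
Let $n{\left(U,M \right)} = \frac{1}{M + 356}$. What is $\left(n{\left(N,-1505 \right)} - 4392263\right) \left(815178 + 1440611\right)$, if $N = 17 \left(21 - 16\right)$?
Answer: $- \frac{11384313328278332}{1149} \approx -9.908 \cdot 10^{12}$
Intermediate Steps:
$N = 85$ ($N = 17 \cdot 5 = 85$)
$n{\left(U,M \right)} = \frac{1}{356 + M}$
$\left(n{\left(N,-1505 \right)} - 4392263\right) \left(815178 + 1440611\right) = \left(\frac{1}{356 - 1505} - 4392263\right) \left(815178 + 1440611\right) = \left(\frac{1}{-1149} - 4392263\right) 2255789 = \left(- \frac{1}{1149} - 4392263\right) 2255789 = \left(- \frac{5046710188}{1149}\right) 2255789 = - \frac{11384313328278332}{1149}$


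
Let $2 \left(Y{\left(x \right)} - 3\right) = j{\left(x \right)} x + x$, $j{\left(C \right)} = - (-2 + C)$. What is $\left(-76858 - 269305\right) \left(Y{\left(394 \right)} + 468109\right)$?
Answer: $-135379156855$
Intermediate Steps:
$j{\left(C \right)} = 2 - C$
$Y{\left(x \right)} = 3 + \frac{x}{2} + \frac{x \left(2 - x\right)}{2}$ ($Y{\left(x \right)} = 3 + \frac{\left(2 - x\right) x + x}{2} = 3 + \frac{x \left(2 - x\right) + x}{2} = 3 + \frac{x + x \left(2 - x\right)}{2} = 3 + \left(\frac{x}{2} + \frac{x \left(2 - x\right)}{2}\right) = 3 + \frac{x}{2} + \frac{x \left(2 - x\right)}{2}$)
$\left(-76858 - 269305\right) \left(Y{\left(394 \right)} + 468109\right) = \left(-76858 - 269305\right) \left(\left(3 + \frac{1}{2} \cdot 394 - 197 \left(-2 + 394\right)\right) + 468109\right) = - 346163 \left(\left(3 + 197 - 197 \cdot 392\right) + 468109\right) = - 346163 \left(\left(3 + 197 - 77224\right) + 468109\right) = - 346163 \left(-77024 + 468109\right) = \left(-346163\right) 391085 = -135379156855$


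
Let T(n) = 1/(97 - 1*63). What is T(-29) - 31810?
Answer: -1081539/34 ≈ -31810.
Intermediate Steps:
T(n) = 1/34 (T(n) = 1/(97 - 63) = 1/34)
T(-29) - 31810 = 1/34 - 31810 = -1081539/34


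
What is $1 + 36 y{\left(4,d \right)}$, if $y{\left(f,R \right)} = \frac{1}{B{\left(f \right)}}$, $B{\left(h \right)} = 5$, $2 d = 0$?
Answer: $\frac{41}{5} \approx 8.2$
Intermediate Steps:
$d = 0$ ($d = \frac{1}{2} \cdot 0 = 0$)
$y{\left(f,R \right)} = \frac{1}{5}$
$1 + 36 y{\left(4,d \right)} = 1 + 36 \cdot \frac{1}{5} = 1 + \frac{36}{5} = \frac{41}{5}$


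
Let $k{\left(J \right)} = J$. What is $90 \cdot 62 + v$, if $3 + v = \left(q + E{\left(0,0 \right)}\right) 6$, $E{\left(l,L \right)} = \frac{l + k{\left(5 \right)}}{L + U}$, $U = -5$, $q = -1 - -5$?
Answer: $5595$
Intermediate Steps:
$q = 4$ ($q = -1 + 5 = 4$)
$E{\left(l,L \right)} = \frac{5 + l}{-5 + L}$ ($E{\left(l,L \right)} = \frac{l + 5}{L - 5} = \frac{5 + l}{-5 + L}$)
$v = 15$ ($v = -3 + \left(4 + \frac{5 + 0}{-5 + 0}\right) 6 = -3 + \left(4 + \frac{1}{-5} \cdot 5\right) 6 = -3 + \left(4 - 1\right) 6 = -3 + 3 \cdot 6 = -3 + 18 = 15$)
$90 \cdot 62 + v = 90 \cdot 62 + 15 = 5580 + 15 = 5595$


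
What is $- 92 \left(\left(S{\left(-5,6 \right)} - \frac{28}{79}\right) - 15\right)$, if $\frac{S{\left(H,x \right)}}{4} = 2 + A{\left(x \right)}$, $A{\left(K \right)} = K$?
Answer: $- \frac{120980}{79} \approx -1531.4$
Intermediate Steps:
$S{\left(H,x \right)} = 8 + 4 x$ ($S{\left(H,x \right)} = 4 \left(2 + x\right) = 8 + 4 x$)
$- 92 \left(\left(S{\left(-5,6 \right)} - \frac{28}{79}\right) - 15\right) = - 92 \left(\left(\left(8 + 4 \cdot 6\right) - \frac{28}{79}\right) - 15\right) = - 92 \left(\left(\left(8 + 24\right) - \frac{28}{79}\right) - 15\right) = - 92 \left(\left(32 - \frac{28}{79}\right) - 15\right) = - 92 \left(\frac{2500}{79} - 15\right) = \left(-92\right) \frac{1315}{79} = - \frac{120980}{79}$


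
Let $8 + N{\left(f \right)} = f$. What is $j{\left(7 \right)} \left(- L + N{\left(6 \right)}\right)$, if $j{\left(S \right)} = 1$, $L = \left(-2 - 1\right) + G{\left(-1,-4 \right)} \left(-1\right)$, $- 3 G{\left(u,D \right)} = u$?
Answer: $\frac{4}{3} \approx 1.3333$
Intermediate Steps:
$G{\left(u,D \right)} = - \frac{u}{3}$
$L = - \frac{10}{3}$ ($L = \left(-2 - 1\right) + \left(- \frac{1}{3}\right) \left(-1\right) \left(-1\right) = \left(-2 - 1\right) + \frac{1}{3} \left(-1\right) = -3 - \frac{1}{3} = - \frac{10}{3} \approx -3.3333$)
$N{\left(f \right)} = -8 + f$
$j{\left(7 \right)} \left(- L + N{\left(6 \right)}\right) = 1 \left(\left(-1\right) \left(- \frac{10}{3}\right) + \left(-8 + 6\right)\right) = 1 \left(\frac{10}{3} - 2\right) = 1 \cdot \frac{4}{3} = \frac{4}{3}$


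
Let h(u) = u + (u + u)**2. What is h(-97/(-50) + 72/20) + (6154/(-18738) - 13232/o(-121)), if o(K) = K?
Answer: 336315891317/1417061250 ≈ 237.33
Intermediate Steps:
h(u) = u + 4*u**2 (h(u) = u + (2*u)**2 = u + 4*u**2)
h(-97/(-50) + 72/20) + (6154/(-18738) - 13232/o(-121)) = (-97/(-50) + 72/20)*(1 + 4*(-97/(-50) + 72/20)) + (6154/(-18738) - 13232/(-121)) = (-97*(-1/50) + 72*(1/20))*(1 + 4*(-97*(-1/50) + 72*(1/20))) + (6154*(-1/18738) - 13232*(-1/121)) = (97/50 + 18/5)*(1 + 4*(97/50 + 18/5)) + (-3077/9369 + 13232/121) = 277*(1 + 4*(277/50))/50 + 123598291/1133649 = 277*(1 + 554/25)/50 + 123598291/1133649 = (277/50)*(579/25) + 123598291/1133649 = 160383/1250 + 123598291/1133649 = 336315891317/1417061250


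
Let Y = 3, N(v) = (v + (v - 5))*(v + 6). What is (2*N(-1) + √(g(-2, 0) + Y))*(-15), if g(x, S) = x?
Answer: 1035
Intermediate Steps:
N(v) = (-5 + 2*v)*(6 + v) (N(v) = (v + (-5 + v))*(6 + v) = (-5 + 2*v)*(6 + v))
(2*N(-1) + √(g(-2, 0) + Y))*(-15) = (2*(-30 + 2*(-1)² + 7*(-1)) + √(-2 + 3))*(-15) = (2*(-30 + 2*1 - 7) + √1)*(-15) = (2*(-30 + 2 - 7) + 1)*(-15) = (2*(-35) + 1)*(-15) = (-70 + 1)*(-15) = -69*(-15) = 1035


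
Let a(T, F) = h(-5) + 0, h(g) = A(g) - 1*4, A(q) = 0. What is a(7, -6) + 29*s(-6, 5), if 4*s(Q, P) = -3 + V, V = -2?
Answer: -161/4 ≈ -40.250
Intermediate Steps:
s(Q, P) = -5/4 (s(Q, P) = (-3 - 2)/4 = (¼)*(-5) = -5/4)
h(g) = -4 (h(g) = 0 - 1*4 = 0 - 4 = -4)
a(T, F) = -4 (a(T, F) = -4 + 0 = -4)
a(7, -6) + 29*s(-6, 5) = -4 + 29*(-5/4) = -4 - 145/4 = -161/4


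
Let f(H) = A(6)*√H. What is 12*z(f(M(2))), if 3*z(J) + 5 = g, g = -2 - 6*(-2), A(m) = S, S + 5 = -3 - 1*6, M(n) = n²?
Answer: 20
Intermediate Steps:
S = -14 (S = -5 + (-3 - 1*6) = -5 + (-3 - 6) = -5 - 9 = -14)
A(m) = -14
g = 10 (g = -2 - 1*(-12) = -2 + 12 = 10)
f(H) = -14*√H
z(J) = 5/3 (z(J) = -5/3 + (⅓)*10 = -5/3 + 10/3 = 5/3)
12*z(f(M(2))) = 12*(5/3) = 20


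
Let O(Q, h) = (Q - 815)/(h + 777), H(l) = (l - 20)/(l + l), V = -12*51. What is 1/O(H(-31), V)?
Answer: -930/4589 ≈ -0.20266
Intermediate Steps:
V = -612
H(l) = (-20 + l)/(2*l) (H(l) = (-20 + l)/((2*l)) = (-20 + l)*(1/(2*l)) = (-20 + l)/(2*l))
O(Q, h) = (-815 + Q)/(777 + h)
1/O(H(-31), V) = 1/((-815 + (½)*(-20 - 31)/(-31))/(777 - 612)) = 1/((-815 + (½)*(-1/31)*(-51))/165) = 1/((-815 + 51/62)/165) = 1/((1/165)*(-50479/62)) = 1/(-4589/930) = -930/4589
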